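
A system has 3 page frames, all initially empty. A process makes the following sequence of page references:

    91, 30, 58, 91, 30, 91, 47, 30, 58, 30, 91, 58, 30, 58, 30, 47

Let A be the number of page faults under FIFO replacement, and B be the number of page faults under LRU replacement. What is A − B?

1

Under FIFO: F F F . . . F . . . F . F F . F → 8 faults.
Under LRU: F F F . . . F . F . F . . . . F → 7 faults.
A − B = 8 − 7 = 1.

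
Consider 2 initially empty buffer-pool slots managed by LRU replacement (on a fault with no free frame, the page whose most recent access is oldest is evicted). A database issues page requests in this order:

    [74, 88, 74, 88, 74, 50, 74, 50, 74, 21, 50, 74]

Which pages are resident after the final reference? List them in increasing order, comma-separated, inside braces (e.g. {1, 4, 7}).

{50, 74}

74 → miss, frames {74}
88 → miss, frames {74,88}
74 → hit
88 → hit
74 → hit
50 → miss, evict 88, frames {74,50}
74 → hit
50 → hit
74 → hit
21 → miss, evict 50, frames {74,21}
50 → miss, evict 74, frames {21,50}
74 → miss, evict 21, frames {50,74}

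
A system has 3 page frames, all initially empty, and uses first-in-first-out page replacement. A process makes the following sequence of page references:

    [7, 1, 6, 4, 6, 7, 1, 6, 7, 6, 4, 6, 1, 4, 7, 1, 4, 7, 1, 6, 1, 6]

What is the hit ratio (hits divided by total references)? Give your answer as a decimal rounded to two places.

7: fault, frames {7}
1: fault, frames {7,1}
6: fault, frames {7,1,6}
4: fault, evict 7, frames {1,6,4}
6: hit
7: fault, evict 1, frames {6,4,7}
1: fault, evict 6, frames {4,7,1}
6: fault, evict 4, frames {7,1,6}
7: hit
6: hit
4: fault, evict 7, frames {1,6,4}
6: hit
1: hit
4: hit
7: fault, evict 1, frames {6,4,7}
1: fault, evict 6, frames {4,7,1}
4: hit
7: hit
1: hit
6: fault, evict 4, frames {7,1,6}
1: hit
6: hit
Hits: 11 of 22 references → 11/22 = 0.5000.

0.50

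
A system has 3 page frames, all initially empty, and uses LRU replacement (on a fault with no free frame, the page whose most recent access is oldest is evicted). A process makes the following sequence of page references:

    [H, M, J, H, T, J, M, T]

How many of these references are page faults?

5

H: fault, frames (H)
M: fault, frames (H M)
J: fault, frames (H M J)
H: hit
T: fault, evict M, frames (J H T)
J: hit
M: fault, evict H, frames (T J M)
T: hit
Page faults: 5.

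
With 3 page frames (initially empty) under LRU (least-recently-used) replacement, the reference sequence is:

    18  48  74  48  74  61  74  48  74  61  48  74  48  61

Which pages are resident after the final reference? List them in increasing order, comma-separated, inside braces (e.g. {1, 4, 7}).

18 → miss, frames (18)
48 → miss, frames (18 48)
74 → miss, frames (18 48 74)
48 → hit
74 → hit
61 → miss, evict 18, frames (48 74 61)
74 → hit
48 → hit
74 → hit
61 → hit
48 → hit
74 → hit
48 → hit
61 → hit

{48, 61, 74}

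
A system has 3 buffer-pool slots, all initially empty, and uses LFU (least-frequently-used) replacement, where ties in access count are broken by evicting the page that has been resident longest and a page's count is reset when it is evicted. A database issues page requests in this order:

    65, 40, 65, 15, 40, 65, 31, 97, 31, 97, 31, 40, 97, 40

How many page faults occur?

65 -> miss, frames {65}
40 -> miss, frames {65,40}
65 -> hit
15 -> miss, frames {65,40,15}
40 -> hit
65 -> hit
31 -> miss, evict 15, frames {65,40,31}
97 -> miss, evict 31, frames {65,40,97}
31 -> miss, evict 97, frames {65,40,31}
97 -> miss, evict 31, frames {65,40,97}
31 -> miss, evict 97, frames {65,40,31}
40 -> hit
97 -> miss, evict 31, frames {65,40,97}
40 -> hit
Page faults: 9.

9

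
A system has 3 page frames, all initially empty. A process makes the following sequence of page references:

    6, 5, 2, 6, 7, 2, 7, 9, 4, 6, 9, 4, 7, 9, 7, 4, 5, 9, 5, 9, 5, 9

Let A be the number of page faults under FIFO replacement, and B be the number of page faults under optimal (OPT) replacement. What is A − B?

Under FIFO: F F F . F . . F F F . . F F . F F . . . . . → 11 faults.
Under OPT: F F F . F . . F F . . . F . . . F . . . . . → 8 faults.
A − B = 11 − 8 = 3.

3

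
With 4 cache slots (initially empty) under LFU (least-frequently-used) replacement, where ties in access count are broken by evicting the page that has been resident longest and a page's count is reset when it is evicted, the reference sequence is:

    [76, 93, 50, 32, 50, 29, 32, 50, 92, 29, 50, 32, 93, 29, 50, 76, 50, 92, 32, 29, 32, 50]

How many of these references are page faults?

9

76 → miss, frames {76}
93 → miss, frames {76,93}
50 → miss, frames {76,93,50}
32 → miss, frames {76,93,50,32}
50 → hit
29 → miss, evict 76, frames {93,50,32,29}
32 → hit
50 → hit
92 → miss, evict 93, frames {50,32,29,92}
29 → hit
50 → hit
32 → hit
93 → miss, evict 92, frames {50,32,29,93}
29 → hit
50 → hit
76 → miss, evict 93, frames {50,32,29,76}
50 → hit
92 → miss, evict 76, frames {50,32,29,92}
32 → hit
29 → hit
32 → hit
50 → hit
Page faults: 9.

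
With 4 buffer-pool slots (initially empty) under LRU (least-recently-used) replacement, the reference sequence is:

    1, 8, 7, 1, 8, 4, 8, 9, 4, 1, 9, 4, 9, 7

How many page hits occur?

8

1 -> fault, frames (1)
8 -> fault, frames (1 8)
7 -> fault, frames (1 8 7)
1 -> hit
8 -> hit
4 -> fault, frames (7 1 8 4)
8 -> hit
9 -> fault, evict 7, frames (1 4 8 9)
4 -> hit
1 -> hit
9 -> hit
4 -> hit
9 -> hit
7 -> fault, evict 8, frames (1 4 9 7)
Hits: 8.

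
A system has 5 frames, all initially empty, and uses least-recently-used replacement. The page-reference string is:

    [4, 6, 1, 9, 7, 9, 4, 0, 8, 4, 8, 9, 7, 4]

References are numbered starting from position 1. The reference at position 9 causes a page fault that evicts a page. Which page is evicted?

1

pos 1: 4 -> miss, frames [4]
pos 2: 6 -> miss, frames [4, 6]
pos 3: 1 -> miss, frames [4, 6, 1]
pos 4: 9 -> miss, frames [4, 6, 1, 9]
pos 5: 7 -> miss, frames [4, 6, 1, 9, 7]
pos 6: 9 -> hit
pos 7: 4 -> hit
pos 8: 0 -> miss, evict 6, frames [1, 7, 9, 4, 0]
pos 9: 8 -> miss, evict 1, frames [7, 9, 4, 0, 8]
At position 9, page 1 is evicted.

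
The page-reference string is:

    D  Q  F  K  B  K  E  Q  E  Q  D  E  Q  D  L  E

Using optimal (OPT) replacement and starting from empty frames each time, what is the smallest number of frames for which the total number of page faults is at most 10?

3

f=1: 16 faults
f=2: 11 faults
f=3: 8 faults
f=4: 7 faults
f=5: 7 faults
f=6: 7 faults
f=7: 7 faults
Smallest f with faults ≤ 10 is 3.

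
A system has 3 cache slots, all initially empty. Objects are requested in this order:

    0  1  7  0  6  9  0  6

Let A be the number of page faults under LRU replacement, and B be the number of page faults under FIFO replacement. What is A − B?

-1

Under LRU: F F F . F F . . → 5 faults.
Under FIFO: F F F . F F F . → 6 faults.
A − B = 5 − 6 = -1.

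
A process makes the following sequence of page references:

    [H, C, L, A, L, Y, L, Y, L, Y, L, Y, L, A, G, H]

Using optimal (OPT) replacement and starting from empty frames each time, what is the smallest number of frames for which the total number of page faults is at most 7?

3

f=1: 16 faults
f=2: 8 faults
f=3: 7 faults
f=4: 6 faults
f=5: 6 faults
f=6: 6 faults
Smallest f with faults ≤ 7 is 3.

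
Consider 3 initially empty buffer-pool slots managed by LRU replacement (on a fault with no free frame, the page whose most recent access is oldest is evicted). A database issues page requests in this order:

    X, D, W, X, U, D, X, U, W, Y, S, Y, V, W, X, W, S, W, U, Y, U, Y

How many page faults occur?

X → miss, frames (X)
D → miss, frames (X D)
W → miss, frames (X D W)
X → hit
U → miss, evict D, frames (W X U)
D → miss, evict W, frames (X U D)
X → hit
U → hit
W → miss, evict D, frames (X U W)
Y → miss, evict X, frames (U W Y)
S → miss, evict U, frames (W Y S)
Y → hit
V → miss, evict W, frames (S Y V)
W → miss, evict S, frames (Y V W)
X → miss, evict Y, frames (V W X)
W → hit
S → miss, evict V, frames (X W S)
W → hit
U → miss, evict X, frames (S W U)
Y → miss, evict S, frames (W U Y)
U → hit
Y → hit
Page faults: 14.

14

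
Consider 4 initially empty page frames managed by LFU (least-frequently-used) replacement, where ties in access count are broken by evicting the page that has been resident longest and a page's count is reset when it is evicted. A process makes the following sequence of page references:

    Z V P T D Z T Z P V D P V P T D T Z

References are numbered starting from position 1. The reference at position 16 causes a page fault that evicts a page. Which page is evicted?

pos 1: Z → miss, frames (Z)
pos 2: V → miss, frames (Z V)
pos 3: P → miss, frames (Z V P)
pos 4: T → miss, frames (Z V P T)
pos 5: D → miss, evict Z, frames (V P T D)
pos 6: Z → miss, evict V, frames (P T D Z)
pos 7: T → hit
pos 8: Z → hit
pos 9: P → hit
pos 10: V → miss, evict D, frames (P T Z V)
pos 11: D → miss, evict V, frames (P T Z D)
pos 12: P → hit
pos 13: V → miss, evict D, frames (P T Z V)
pos 14: P → hit
pos 15: T → hit
pos 16: D → miss, evict V, frames (P T Z D)
At position 16, page V is evicted.

V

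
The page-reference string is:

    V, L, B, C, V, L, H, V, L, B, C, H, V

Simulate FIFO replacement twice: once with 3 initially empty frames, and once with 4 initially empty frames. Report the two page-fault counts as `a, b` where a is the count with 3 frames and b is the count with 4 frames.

10, 11

3 frames: F F F F F F F . . F F . F → 10 faults.
4 frames: F F F F . . F F F F F F F → 11 faults.
11 > 10: adding a frame increased faults — Belady's anomaly.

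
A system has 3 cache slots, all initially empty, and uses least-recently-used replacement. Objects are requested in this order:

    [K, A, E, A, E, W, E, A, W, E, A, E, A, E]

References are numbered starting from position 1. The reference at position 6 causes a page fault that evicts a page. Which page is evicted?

K

pos 1: K -> miss, frames [K]
pos 2: A -> miss, frames [K, A]
pos 3: E -> miss, frames [K, A, E]
pos 4: A -> hit
pos 5: E -> hit
pos 6: W -> miss, evict K, frames [A, E, W]
At position 6, page K is evicted.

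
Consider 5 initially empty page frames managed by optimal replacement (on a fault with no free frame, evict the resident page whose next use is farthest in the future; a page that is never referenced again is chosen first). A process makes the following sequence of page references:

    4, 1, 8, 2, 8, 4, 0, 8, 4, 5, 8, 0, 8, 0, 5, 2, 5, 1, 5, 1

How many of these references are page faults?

6

4 -> fault, frames (4)
1 -> fault, frames (4 1)
8 -> fault, frames (4 1 8)
2 -> fault, frames (4 1 8 2)
8 -> hit
4 -> hit
0 -> fault, frames (4 1 8 2 0)
8 -> hit
4 -> hit
5 -> fault, evict 4, frames (1 8 2 0 5)
8 -> hit
0 -> hit
8 -> hit
0 -> hit
5 -> hit
2 -> hit
5 -> hit
1 -> hit
5 -> hit
1 -> hit
Page faults: 6.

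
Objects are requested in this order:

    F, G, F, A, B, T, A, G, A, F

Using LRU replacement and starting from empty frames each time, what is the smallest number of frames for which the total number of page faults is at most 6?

f=1: 10 faults
f=2: 8 faults
f=3: 7 faults
f=4: 7 faults
f=5: 5 faults
Smallest f with faults ≤ 6 is 5.

5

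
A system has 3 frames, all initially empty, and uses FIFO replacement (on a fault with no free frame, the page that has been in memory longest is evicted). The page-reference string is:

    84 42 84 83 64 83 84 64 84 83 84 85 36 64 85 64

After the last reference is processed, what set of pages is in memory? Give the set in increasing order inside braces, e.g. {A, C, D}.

84 -> fault, frames [84]
42 -> fault, frames [84, 42]
84 -> hit
83 -> fault, frames [84, 42, 83]
64 -> fault, evict 84, frames [42, 83, 64]
83 -> hit
84 -> fault, evict 42, frames [83, 64, 84]
64 -> hit
84 -> hit
83 -> hit
84 -> hit
85 -> fault, evict 83, frames [64, 84, 85]
36 -> fault, evict 64, frames [84, 85, 36]
64 -> fault, evict 84, frames [85, 36, 64]
85 -> hit
64 -> hit

{36, 64, 85}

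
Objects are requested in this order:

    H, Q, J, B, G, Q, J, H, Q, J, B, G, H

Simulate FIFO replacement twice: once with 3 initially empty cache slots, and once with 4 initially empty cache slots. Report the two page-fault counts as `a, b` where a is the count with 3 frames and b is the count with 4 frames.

3 frames: F F F F F F F F . . F F . → 10 faults.
4 frames: F F F F F . . F F F F F F → 11 faults.
11 > 10: adding a frame increased faults — Belady's anomaly.

10, 11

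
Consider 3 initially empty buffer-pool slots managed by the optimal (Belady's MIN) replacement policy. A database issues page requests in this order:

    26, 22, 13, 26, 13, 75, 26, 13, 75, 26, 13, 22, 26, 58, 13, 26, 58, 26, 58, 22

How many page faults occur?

7

26: miss, frames (26)
22: miss, frames (26 22)
13: miss, frames (26 22 13)
26: hit
13: hit
75: miss, evict 22, frames (26 13 75)
26: hit
13: hit
75: hit
26: hit
13: hit
22: miss, evict 75, frames (26 13 22)
26: hit
58: miss, evict 22, frames (26 13 58)
13: hit
26: hit
58: hit
26: hit
58: hit
22: miss, evict 58, frames (26 13 22)
Page faults: 7.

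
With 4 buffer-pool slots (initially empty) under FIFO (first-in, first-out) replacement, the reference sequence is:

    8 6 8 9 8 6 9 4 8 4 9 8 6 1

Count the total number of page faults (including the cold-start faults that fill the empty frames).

8 → miss, frames (8)
6 → miss, frames (8 6)
8 → hit
9 → miss, frames (8 6 9)
8 → hit
6 → hit
9 → hit
4 → miss, frames (8 6 9 4)
8 → hit
4 → hit
9 → hit
8 → hit
6 → hit
1 → miss, evict 8, frames (6 9 4 1)
Page faults: 5.

5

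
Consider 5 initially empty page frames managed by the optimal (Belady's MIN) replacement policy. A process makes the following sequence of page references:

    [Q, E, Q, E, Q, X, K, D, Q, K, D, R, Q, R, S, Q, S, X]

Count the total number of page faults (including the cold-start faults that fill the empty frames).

Q: fault, frames {Q}
E: fault, frames {Q,E}
Q: hit
E: hit
Q: hit
X: fault, frames {Q,E,X}
K: fault, frames {Q,E,X,K}
D: fault, frames {Q,E,X,K,D}
Q: hit
K: hit
D: hit
R: fault, evict D, frames {Q,E,X,K,R}
Q: hit
R: hit
S: fault, evict R, frames {Q,E,X,K,S}
Q: hit
S: hit
X: hit
Page faults: 7.

7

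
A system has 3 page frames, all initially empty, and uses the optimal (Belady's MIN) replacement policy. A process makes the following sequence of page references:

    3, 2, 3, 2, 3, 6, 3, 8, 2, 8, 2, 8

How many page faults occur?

3: fault, frames [3]
2: fault, frames [3, 2]
3: hit
2: hit
3: hit
6: fault, frames [3, 2, 6]
3: hit
8: fault, evict 6, frames [3, 2, 8]
2: hit
8: hit
2: hit
8: hit
Page faults: 4.

4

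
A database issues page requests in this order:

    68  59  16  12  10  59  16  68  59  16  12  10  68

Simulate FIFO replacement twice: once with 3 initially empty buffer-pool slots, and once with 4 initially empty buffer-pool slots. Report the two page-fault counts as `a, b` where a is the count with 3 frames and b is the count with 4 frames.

3 frames: F F F F F F F F . . F F . → 10 faults.
4 frames: F F F F F . . F F F F F F → 11 faults.
11 > 10: adding a frame increased faults — Belady's anomaly.

10, 11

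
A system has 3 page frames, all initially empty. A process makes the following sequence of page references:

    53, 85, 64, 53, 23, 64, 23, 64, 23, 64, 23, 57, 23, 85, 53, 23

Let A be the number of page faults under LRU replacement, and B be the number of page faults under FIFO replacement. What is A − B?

-1

Under LRU: F F F . F . . . . . . F . F F . → 7 faults.
Under FIFO: F F F . F . . . . . . F . F F F → 8 faults.
A − B = 7 − 8 = -1.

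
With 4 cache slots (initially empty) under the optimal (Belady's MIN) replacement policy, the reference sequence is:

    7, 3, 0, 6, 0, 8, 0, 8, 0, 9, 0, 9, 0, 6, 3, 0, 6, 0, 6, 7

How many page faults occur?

7

7 → fault, frames (7)
3 → fault, frames (7 3)
0 → fault, frames (7 3 0)
6 → fault, frames (7 3 0 6)
0 → hit
8 → fault, evict 7, frames (3 0 6 8)
0 → hit
8 → hit
0 → hit
9 → fault, evict 8, frames (3 0 6 9)
0 → hit
9 → hit
0 → hit
6 → hit
3 → hit
0 → hit
6 → hit
0 → hit
6 → hit
7 → fault, evict 9, frames (3 0 6 7)
Page faults: 7.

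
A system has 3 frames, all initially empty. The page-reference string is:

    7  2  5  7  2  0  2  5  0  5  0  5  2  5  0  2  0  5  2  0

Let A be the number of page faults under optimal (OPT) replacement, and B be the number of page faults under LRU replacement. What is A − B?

-1

Under OPT: F F F . . F . . . . . . . . . . . . . . → 4 faults.
Under LRU: F F F . . F . F . . . . . . . . . . . . → 5 faults.
A − B = 4 − 5 = -1.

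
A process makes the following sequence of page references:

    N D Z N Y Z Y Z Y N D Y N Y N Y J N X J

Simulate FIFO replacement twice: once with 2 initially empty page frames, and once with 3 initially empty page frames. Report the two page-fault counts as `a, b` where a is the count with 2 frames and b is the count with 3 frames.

2 frames: F F F F F F . . . F F F F . . . F . F . → 12 faults.
3 frames: F F F . F . . . . F F . . . . . F . F . → 8 faults.
8 < 12: adding a frame reduced faults, as is typical.

12, 8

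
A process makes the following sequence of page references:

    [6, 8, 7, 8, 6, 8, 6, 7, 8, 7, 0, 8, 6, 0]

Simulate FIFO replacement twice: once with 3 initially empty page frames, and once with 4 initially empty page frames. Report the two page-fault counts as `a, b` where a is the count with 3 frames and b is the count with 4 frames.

5, 4

3 frames: F F F . . . . . . . F . F . → 5 faults.
4 frames: F F F . . . . . . . F . . . → 4 faults.
4 < 5: adding a frame reduced faults, as is typical.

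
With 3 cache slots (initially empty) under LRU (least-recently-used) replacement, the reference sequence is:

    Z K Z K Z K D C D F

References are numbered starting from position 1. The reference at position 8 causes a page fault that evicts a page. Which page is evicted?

pos 1: Z → miss, frames {Z}
pos 2: K → miss, frames {Z,K}
pos 3: Z → hit
pos 4: K → hit
pos 5: Z → hit
pos 6: K → hit
pos 7: D → miss, frames {Z,K,D}
pos 8: C → miss, evict Z, frames {K,D,C}
At position 8, page Z is evicted.

Z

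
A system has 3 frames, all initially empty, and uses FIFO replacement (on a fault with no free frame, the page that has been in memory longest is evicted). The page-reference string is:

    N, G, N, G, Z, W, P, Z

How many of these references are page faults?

5

N → fault, frames [N]
G → fault, frames [N, G]
N → hit
G → hit
Z → fault, frames [N, G, Z]
W → fault, evict N, frames [G, Z, W]
P → fault, evict G, frames [Z, W, P]
Z → hit
Page faults: 5.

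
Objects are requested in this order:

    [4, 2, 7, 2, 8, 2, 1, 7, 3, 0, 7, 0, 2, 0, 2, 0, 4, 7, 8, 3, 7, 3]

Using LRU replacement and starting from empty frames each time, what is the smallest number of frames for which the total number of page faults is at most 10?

f=1: 22 faults
f=2: 15 faults
f=3: 13 faults
f=4: 11 faults
f=5: 10 faults
f=6: 9 faults
f=7: 7 faults
Smallest f with faults ≤ 10 is 5.

5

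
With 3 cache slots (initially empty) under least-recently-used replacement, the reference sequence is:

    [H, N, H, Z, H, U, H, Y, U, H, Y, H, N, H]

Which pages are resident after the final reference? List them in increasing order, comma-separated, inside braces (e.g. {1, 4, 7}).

{H, N, Y}

H: fault, frames {H}
N: fault, frames {H,N}
H: hit
Z: fault, frames {N,H,Z}
H: hit
U: fault, evict N, frames {Z,H,U}
H: hit
Y: fault, evict Z, frames {U,H,Y}
U: hit
H: hit
Y: hit
H: hit
N: fault, evict U, frames {Y,H,N}
H: hit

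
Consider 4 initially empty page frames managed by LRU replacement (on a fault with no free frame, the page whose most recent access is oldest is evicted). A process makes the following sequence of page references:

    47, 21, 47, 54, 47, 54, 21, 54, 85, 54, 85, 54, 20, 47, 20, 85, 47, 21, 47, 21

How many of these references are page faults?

7

47 → miss, frames [47]
21 → miss, frames [47, 21]
47 → hit
54 → miss, frames [21, 47, 54]
47 → hit
54 → hit
21 → hit
54 → hit
85 → miss, frames [47, 21, 54, 85]
54 → hit
85 → hit
54 → hit
20 → miss, evict 47, frames [21, 85, 54, 20]
47 → miss, evict 21, frames [85, 54, 20, 47]
20 → hit
85 → hit
47 → hit
21 → miss, evict 54, frames [20, 85, 47, 21]
47 → hit
21 → hit
Page faults: 7.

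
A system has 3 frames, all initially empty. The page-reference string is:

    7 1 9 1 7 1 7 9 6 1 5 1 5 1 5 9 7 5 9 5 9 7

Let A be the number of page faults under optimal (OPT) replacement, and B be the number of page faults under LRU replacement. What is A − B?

Under OPT: F F F . . . . . F . F . . . . . F . . . . . → 6 faults.
Under LRU: F F F . . . . . F F F . . . . F F . . . . . → 8 faults.
A − B = 6 − 8 = -2.

-2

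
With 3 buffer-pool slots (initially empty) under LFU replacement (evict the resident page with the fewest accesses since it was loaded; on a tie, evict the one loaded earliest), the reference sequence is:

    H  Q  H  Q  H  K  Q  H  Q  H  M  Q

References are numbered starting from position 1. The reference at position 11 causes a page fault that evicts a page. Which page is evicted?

K

pos 1: H → miss, frames [H]
pos 2: Q → miss, frames [H, Q]
pos 3: H → hit
pos 4: Q → hit
pos 5: H → hit
pos 6: K → miss, frames [H, Q, K]
pos 7: Q → hit
pos 8: H → hit
pos 9: Q → hit
pos 10: H → hit
pos 11: M → miss, evict K, frames [H, Q, M]
At position 11, page K is evicted.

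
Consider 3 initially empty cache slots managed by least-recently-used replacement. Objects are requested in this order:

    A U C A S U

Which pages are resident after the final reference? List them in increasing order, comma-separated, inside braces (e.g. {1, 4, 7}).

{A, S, U}

A: miss, frames {A}
U: miss, frames {A,U}
C: miss, frames {A,U,C}
A: hit
S: miss, evict U, frames {C,A,S}
U: miss, evict C, frames {A,S,U}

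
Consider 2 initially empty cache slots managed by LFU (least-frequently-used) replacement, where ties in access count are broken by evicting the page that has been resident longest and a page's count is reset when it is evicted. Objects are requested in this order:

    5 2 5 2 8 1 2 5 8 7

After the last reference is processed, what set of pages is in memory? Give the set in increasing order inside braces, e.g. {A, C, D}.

5 → fault, frames (5)
2 → fault, frames (5 2)
5 → hit
2 → hit
8 → fault, evict 5, frames (2 8)
1 → fault, evict 8, frames (2 1)
2 → hit
5 → fault, evict 1, frames (2 5)
8 → fault, evict 5, frames (2 8)
7 → fault, evict 8, frames (2 7)

{2, 7}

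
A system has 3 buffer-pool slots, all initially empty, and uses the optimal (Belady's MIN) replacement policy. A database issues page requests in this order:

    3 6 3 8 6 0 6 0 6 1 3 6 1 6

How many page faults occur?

3: miss, frames {3}
6: miss, frames {3,6}
3: hit
8: miss, frames {3,6,8}
6: hit
0: miss, evict 8, frames {3,6,0}
6: hit
0: hit
6: hit
1: miss, evict 0, frames {3,6,1}
3: hit
6: hit
1: hit
6: hit
Page faults: 5.

5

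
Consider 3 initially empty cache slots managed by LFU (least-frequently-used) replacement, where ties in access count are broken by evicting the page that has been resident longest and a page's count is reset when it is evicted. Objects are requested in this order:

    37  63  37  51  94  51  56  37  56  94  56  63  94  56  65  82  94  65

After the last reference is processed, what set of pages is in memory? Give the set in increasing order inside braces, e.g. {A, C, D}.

{37, 56, 65}

37 -> fault, frames {37}
63 -> fault, frames {37,63}
37 -> hit
51 -> fault, frames {37,63,51}
94 -> fault, evict 63, frames {37,51,94}
51 -> hit
56 -> fault, evict 94, frames {37,51,56}
37 -> hit
56 -> hit
94 -> fault, evict 51, frames {37,56,94}
56 -> hit
63 -> fault, evict 94, frames {37,56,63}
94 -> fault, evict 63, frames {37,56,94}
56 -> hit
65 -> fault, evict 94, frames {37,56,65}
82 -> fault, evict 65, frames {37,56,82}
94 -> fault, evict 82, frames {37,56,94}
65 -> fault, evict 94, frames {37,56,65}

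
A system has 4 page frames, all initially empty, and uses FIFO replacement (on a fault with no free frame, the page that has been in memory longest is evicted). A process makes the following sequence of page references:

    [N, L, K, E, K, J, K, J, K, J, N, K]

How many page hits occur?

6

N → fault, frames (N)
L → fault, frames (N L)
K → fault, frames (N L K)
E → fault, frames (N L K E)
K → hit
J → fault, evict N, frames (L K E J)
K → hit
J → hit
K → hit
J → hit
N → fault, evict L, frames (K E J N)
K → hit
Hits: 6.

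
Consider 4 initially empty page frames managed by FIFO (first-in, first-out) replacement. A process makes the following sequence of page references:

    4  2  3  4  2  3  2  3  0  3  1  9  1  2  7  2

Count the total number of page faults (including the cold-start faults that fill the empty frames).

4 -> miss, frames {4}
2 -> miss, frames {4,2}
3 -> miss, frames {4,2,3}
4 -> hit
2 -> hit
3 -> hit
2 -> hit
3 -> hit
0 -> miss, frames {4,2,3,0}
3 -> hit
1 -> miss, evict 4, frames {2,3,0,1}
9 -> miss, evict 2, frames {3,0,1,9}
1 -> hit
2 -> miss, evict 3, frames {0,1,9,2}
7 -> miss, evict 0, frames {1,9,2,7}
2 -> hit
Page faults: 8.

8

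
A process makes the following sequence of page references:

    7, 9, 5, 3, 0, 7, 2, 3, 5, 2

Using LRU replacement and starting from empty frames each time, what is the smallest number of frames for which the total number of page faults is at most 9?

f=1: 10 faults
f=2: 10 faults
f=3: 9 faults
f=4: 8 faults
f=5: 6 faults
f=6: 6 faults
Smallest f with faults ≤ 9 is 3.

3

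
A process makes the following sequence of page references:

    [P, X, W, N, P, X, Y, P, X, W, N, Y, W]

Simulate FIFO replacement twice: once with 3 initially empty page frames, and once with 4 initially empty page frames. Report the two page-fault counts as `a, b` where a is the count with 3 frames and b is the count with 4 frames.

3 frames: F F F F F F F . . F F . . → 9 faults.
4 frames: F F F F . . F F F F F F . → 10 faults.
10 > 9: adding a frame increased faults — Belady's anomaly.

9, 10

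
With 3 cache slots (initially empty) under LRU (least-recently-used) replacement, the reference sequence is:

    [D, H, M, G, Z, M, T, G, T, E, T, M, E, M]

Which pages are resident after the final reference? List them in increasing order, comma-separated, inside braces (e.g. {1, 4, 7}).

{E, M, T}

D -> fault, frames [D]
H -> fault, frames [D, H]
M -> fault, frames [D, H, M]
G -> fault, evict D, frames [H, M, G]
Z -> fault, evict H, frames [M, G, Z]
M -> hit
T -> fault, evict G, frames [Z, M, T]
G -> fault, evict Z, frames [M, T, G]
T -> hit
E -> fault, evict M, frames [G, T, E]
T -> hit
M -> fault, evict G, frames [E, T, M]
E -> hit
M -> hit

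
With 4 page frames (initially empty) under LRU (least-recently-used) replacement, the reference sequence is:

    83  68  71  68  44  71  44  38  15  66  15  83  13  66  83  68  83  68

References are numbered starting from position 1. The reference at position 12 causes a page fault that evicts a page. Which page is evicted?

44

pos 1: 83: fault, frames [83]
pos 2: 68: fault, frames [83, 68]
pos 3: 71: fault, frames [83, 68, 71]
pos 4: 68: hit
pos 5: 44: fault, frames [83, 71, 68, 44]
pos 6: 71: hit
pos 7: 44: hit
pos 8: 38: fault, evict 83, frames [68, 71, 44, 38]
pos 9: 15: fault, evict 68, frames [71, 44, 38, 15]
pos 10: 66: fault, evict 71, frames [44, 38, 15, 66]
pos 11: 15: hit
pos 12: 83: fault, evict 44, frames [38, 66, 15, 83]
At position 12, page 44 is evicted.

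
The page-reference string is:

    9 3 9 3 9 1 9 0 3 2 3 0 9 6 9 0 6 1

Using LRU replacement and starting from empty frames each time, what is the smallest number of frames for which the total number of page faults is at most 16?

2

f=1: 18 faults
f=2: 12 faults
f=3: 9 faults
f=4: 7 faults
f=5: 7 faults
f=6: 6 faults
Smallest f with faults ≤ 16 is 2.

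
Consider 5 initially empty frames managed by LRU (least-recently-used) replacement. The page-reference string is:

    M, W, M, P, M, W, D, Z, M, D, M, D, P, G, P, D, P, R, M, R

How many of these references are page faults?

7

M -> fault, frames {M}
W -> fault, frames {M,W}
M -> hit
P -> fault, frames {W,M,P}
M -> hit
W -> hit
D -> fault, frames {P,M,W,D}
Z -> fault, frames {P,M,W,D,Z}
M -> hit
D -> hit
M -> hit
D -> hit
P -> hit
G -> fault, evict W, frames {Z,M,D,P,G}
P -> hit
D -> hit
P -> hit
R -> fault, evict Z, frames {M,G,D,P,R}
M -> hit
R -> hit
Page faults: 7.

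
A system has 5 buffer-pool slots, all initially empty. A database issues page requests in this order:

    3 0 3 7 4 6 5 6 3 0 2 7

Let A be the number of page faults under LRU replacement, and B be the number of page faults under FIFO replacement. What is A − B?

Under LRU: F F . F F F F . . F F F → 9 faults.
Under FIFO: F F . F F F F . F F F F → 10 faults.
A − B = 9 − 10 = -1.

-1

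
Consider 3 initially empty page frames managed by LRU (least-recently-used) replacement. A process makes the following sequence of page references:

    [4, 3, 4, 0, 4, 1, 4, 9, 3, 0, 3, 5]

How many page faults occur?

8

4 -> miss, frames [4]
3 -> miss, frames [4, 3]
4 -> hit
0 -> miss, frames [3, 4, 0]
4 -> hit
1 -> miss, evict 3, frames [0, 4, 1]
4 -> hit
9 -> miss, evict 0, frames [1, 4, 9]
3 -> miss, evict 1, frames [4, 9, 3]
0 -> miss, evict 4, frames [9, 3, 0]
3 -> hit
5 -> miss, evict 9, frames [0, 3, 5]
Page faults: 8.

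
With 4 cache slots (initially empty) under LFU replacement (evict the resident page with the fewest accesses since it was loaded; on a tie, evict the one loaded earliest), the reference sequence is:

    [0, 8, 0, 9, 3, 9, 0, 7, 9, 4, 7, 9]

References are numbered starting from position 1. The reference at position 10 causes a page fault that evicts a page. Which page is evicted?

pos 1: 0 -> miss, frames [0]
pos 2: 8 -> miss, frames [0, 8]
pos 3: 0 -> hit
pos 4: 9 -> miss, frames [0, 8, 9]
pos 5: 3 -> miss, frames [0, 8, 9, 3]
pos 6: 9 -> hit
pos 7: 0 -> hit
pos 8: 7 -> miss, evict 8, frames [0, 9, 3, 7]
pos 9: 9 -> hit
pos 10: 4 -> miss, evict 3, frames [0, 9, 7, 4]
At position 10, page 3 is evicted.

3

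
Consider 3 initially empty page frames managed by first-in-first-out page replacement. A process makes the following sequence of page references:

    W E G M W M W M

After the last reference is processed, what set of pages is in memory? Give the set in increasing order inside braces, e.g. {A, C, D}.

{G, M, W}

W -> miss, frames (W)
E -> miss, frames (W E)
G -> miss, frames (W E G)
M -> miss, evict W, frames (E G M)
W -> miss, evict E, frames (G M W)
M -> hit
W -> hit
M -> hit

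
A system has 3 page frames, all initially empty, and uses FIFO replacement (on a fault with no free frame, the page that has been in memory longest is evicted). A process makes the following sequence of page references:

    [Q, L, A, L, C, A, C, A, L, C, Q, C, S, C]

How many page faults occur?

6

Q → fault, frames {Q}
L → fault, frames {Q,L}
A → fault, frames {Q,L,A}
L → hit
C → fault, evict Q, frames {L,A,C}
A → hit
C → hit
A → hit
L → hit
C → hit
Q → fault, evict L, frames {A,C,Q}
C → hit
S → fault, evict A, frames {C,Q,S}
C → hit
Page faults: 6.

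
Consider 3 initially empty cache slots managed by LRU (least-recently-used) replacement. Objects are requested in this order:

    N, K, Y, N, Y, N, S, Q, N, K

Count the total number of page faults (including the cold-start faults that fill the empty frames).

6

N -> miss, frames {N}
K -> miss, frames {N,K}
Y -> miss, frames {N,K,Y}
N -> hit
Y -> hit
N -> hit
S -> miss, evict K, frames {Y,N,S}
Q -> miss, evict Y, frames {N,S,Q}
N -> hit
K -> miss, evict S, frames {Q,N,K}
Page faults: 6.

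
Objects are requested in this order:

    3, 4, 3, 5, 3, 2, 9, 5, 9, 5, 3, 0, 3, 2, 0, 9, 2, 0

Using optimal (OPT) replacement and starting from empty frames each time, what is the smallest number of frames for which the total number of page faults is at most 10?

f=1: 18 faults
f=2: 10 faults
f=3: 7 faults
f=4: 6 faults
f=5: 6 faults
f=6: 6 faults
Smallest f with faults ≤ 10 is 2.

2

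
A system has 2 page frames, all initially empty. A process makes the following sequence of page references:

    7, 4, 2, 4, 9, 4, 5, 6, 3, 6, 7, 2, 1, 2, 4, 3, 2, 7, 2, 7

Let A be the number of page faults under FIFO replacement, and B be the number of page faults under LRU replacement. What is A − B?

Under FIFO: F F F . F F F F F . F F F . F F F F . . → 15 faults.
Under LRU: F F F . F . F F F . F F F . F F F F . . → 14 faults.
A − B = 15 − 14 = 1.

1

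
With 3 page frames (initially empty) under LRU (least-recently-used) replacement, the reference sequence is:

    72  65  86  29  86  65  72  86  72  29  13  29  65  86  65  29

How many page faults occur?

72 -> fault, frames (72)
65 -> fault, frames (72 65)
86 -> fault, frames (72 65 86)
29 -> fault, evict 72, frames (65 86 29)
86 -> hit
65 -> hit
72 -> fault, evict 29, frames (86 65 72)
86 -> hit
72 -> hit
29 -> fault, evict 65, frames (86 72 29)
13 -> fault, evict 86, frames (72 29 13)
29 -> hit
65 -> fault, evict 72, frames (13 29 65)
86 -> fault, evict 13, frames (29 65 86)
65 -> hit
29 -> hit
Page faults: 9.

9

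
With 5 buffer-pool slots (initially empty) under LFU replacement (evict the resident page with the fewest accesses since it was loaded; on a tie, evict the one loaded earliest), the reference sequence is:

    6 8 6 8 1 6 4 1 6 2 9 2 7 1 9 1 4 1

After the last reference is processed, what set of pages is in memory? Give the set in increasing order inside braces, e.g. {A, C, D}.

6 → miss, frames {6}
8 → miss, frames {6,8}
6 → hit
8 → hit
1 → miss, frames {6,8,1}
6 → hit
4 → miss, frames {6,8,1,4}
1 → hit
6 → hit
2 → miss, frames {6,8,1,4,2}
9 → miss, evict 4, frames {6,8,1,2,9}
2 → hit
7 → miss, evict 9, frames {6,8,1,2,7}
1 → hit
9 → miss, evict 7, frames {6,8,1,2,9}
1 → hit
4 → miss, evict 9, frames {6,8,1,2,4}
1 → hit

{1, 2, 4, 6, 8}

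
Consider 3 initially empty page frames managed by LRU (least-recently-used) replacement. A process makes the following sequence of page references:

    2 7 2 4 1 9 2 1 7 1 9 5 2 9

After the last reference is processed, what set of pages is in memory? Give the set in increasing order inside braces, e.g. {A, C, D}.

{2, 5, 9}

2 -> fault, frames [2]
7 -> fault, frames [2, 7]
2 -> hit
4 -> fault, frames [7, 2, 4]
1 -> fault, evict 7, frames [2, 4, 1]
9 -> fault, evict 2, frames [4, 1, 9]
2 -> fault, evict 4, frames [1, 9, 2]
1 -> hit
7 -> fault, evict 9, frames [2, 1, 7]
1 -> hit
9 -> fault, evict 2, frames [7, 1, 9]
5 -> fault, evict 7, frames [1, 9, 5]
2 -> fault, evict 1, frames [9, 5, 2]
9 -> hit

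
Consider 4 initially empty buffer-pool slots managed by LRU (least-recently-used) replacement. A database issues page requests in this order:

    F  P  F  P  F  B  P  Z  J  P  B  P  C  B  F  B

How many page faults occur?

F -> miss, frames (F)
P -> miss, frames (F P)
F -> hit
P -> hit
F -> hit
B -> miss, frames (P F B)
P -> hit
Z -> miss, frames (F B P Z)
J -> miss, evict F, frames (B P Z J)
P -> hit
B -> hit
P -> hit
C -> miss, evict Z, frames (J B P C)
B -> hit
F -> miss, evict J, frames (P C B F)
B -> hit
Page faults: 7.

7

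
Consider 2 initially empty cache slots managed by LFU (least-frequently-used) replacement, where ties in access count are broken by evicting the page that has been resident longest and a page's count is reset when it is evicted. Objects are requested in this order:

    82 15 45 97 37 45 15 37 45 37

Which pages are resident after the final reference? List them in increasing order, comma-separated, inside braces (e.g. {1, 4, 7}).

{37, 45}

82: miss, frames (82)
15: miss, frames (82 15)
45: miss, evict 82, frames (15 45)
97: miss, evict 15, frames (45 97)
37: miss, evict 45, frames (97 37)
45: miss, evict 97, frames (37 45)
15: miss, evict 37, frames (45 15)
37: miss, evict 45, frames (15 37)
45: miss, evict 15, frames (37 45)
37: hit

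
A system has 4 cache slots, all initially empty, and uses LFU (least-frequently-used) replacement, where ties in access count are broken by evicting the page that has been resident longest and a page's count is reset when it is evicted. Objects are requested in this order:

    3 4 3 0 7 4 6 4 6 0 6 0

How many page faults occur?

6

3: fault, frames [3]
4: fault, frames [3, 4]
3: hit
0: fault, frames [3, 4, 0]
7: fault, frames [3, 4, 0, 7]
4: hit
6: fault, evict 0, frames [3, 4, 7, 6]
4: hit
6: hit
0: fault, evict 7, frames [3, 4, 6, 0]
6: hit
0: hit
Page faults: 6.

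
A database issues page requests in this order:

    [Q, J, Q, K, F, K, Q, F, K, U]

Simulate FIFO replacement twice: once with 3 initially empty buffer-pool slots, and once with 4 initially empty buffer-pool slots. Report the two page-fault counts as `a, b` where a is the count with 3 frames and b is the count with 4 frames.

6, 5

3 frames: F F . F F . F . . F → 6 faults.
4 frames: F F . F F . . . . F → 5 faults.
5 < 6: adding a frame reduced faults, as is typical.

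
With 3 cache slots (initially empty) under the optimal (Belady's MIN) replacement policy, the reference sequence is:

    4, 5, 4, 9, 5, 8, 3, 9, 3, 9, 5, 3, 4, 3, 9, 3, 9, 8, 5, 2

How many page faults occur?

9

4 -> fault, frames {4}
5 -> fault, frames {4,5}
4 -> hit
9 -> fault, frames {4,5,9}
5 -> hit
8 -> fault, evict 4, frames {5,9,8}
3 -> fault, evict 8, frames {5,9,3}
9 -> hit
3 -> hit
9 -> hit
5 -> hit
3 -> hit
4 -> fault, evict 5, frames {9,3,4}
3 -> hit
9 -> hit
3 -> hit
9 -> hit
8 -> fault, evict 4, frames {9,3,8}
5 -> fault, evict 8, frames {9,3,5}
2 -> fault, evict 5, frames {9,3,2}
Page faults: 9.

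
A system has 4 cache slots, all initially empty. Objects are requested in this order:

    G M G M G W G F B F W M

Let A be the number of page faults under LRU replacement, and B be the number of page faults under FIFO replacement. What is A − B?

Under LRU: F F . . . F . F F . . F → 6 faults.
Under FIFO: F F . . . F . F F . . . → 5 faults.
A − B = 6 − 5 = 1.

1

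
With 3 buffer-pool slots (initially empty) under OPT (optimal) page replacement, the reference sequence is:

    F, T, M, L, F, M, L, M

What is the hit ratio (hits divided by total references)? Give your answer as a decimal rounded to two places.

0.50

F -> fault, frames [F]
T -> fault, frames [F, T]
M -> fault, frames [F, T, M]
L -> fault, evict T, frames [F, M, L]
F -> hit
M -> hit
L -> hit
M -> hit
Hits: 4 of 8 references → 4/8 = 0.5000.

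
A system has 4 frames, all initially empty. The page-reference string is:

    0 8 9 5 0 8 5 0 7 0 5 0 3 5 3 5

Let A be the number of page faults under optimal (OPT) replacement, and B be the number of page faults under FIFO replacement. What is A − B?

Under OPT: F F F F . . . . F . . . F . . . → 6 faults.
Under FIFO: F F F F . . . . F F . . F . . . → 7 faults.
A − B = 6 − 7 = -1.

-1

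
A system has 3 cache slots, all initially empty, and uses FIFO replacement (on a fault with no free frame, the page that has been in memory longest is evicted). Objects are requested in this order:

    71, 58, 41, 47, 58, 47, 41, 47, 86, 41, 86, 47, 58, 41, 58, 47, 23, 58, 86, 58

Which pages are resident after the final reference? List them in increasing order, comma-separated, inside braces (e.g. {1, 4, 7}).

{23, 58, 86}

71: miss, frames {71}
58: miss, frames {71,58}
41: miss, frames {71,58,41}
47: miss, evict 71, frames {58,41,47}
58: hit
47: hit
41: hit
47: hit
86: miss, evict 58, frames {41,47,86}
41: hit
86: hit
47: hit
58: miss, evict 41, frames {47,86,58}
41: miss, evict 47, frames {86,58,41}
58: hit
47: miss, evict 86, frames {58,41,47}
23: miss, evict 58, frames {41,47,23}
58: miss, evict 41, frames {47,23,58}
86: miss, evict 47, frames {23,58,86}
58: hit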